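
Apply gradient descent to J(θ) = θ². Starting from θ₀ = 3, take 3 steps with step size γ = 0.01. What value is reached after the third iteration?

2.823576

J′(θ) = 2θ
Step 1: J′(3) = 6; θ₁ = 3 − 0.01·6 = 2.94
Step 2: J′(2.94) = 5.88; θ₂ = 2.94 − 0.01·5.88 = 2.8812
Step 3: J′(2.8812) = 5.7624; θ₃ = 2.8812 − 0.01·5.7624 = 2.823576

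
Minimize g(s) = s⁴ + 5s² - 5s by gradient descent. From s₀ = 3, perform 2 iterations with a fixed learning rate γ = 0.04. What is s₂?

g′(s) = 4s³ + 10s - 5
Step 1: g′(3) = 133; s₁ = 3 − 0.04·133 = -2.32
Step 2: g′(-2.32) = -78.148672; s₂ = -2.32 − 0.04·(-78.148672) = 0.80594688

0.80594688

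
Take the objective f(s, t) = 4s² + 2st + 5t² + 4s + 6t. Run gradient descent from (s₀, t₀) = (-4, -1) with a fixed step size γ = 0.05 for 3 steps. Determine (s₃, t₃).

(-1.171, -0.259)

∇f = (8s + 2t + 4, 2s + 10t + 6)
Step 1: at (-4, -1), ∇f = (-30, -12) → (-4, -1) − 0.05·(-30, -12) = (-2.5, -0.4)
Step 2: at (-2.5, -0.4), ∇f = (-16.8, -3) → (-2.5, -0.4) − 0.05·(-16.8, -3) = (-1.66, -0.25)
Step 3: at (-1.66, -0.25), ∇f = (-9.78, 0.18) → (-1.66, -0.25) − 0.05·(-9.78, 0.18) = (-1.171, -0.259)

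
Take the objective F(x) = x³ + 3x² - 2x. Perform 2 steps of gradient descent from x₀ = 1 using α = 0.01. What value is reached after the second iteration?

F′(x) = 3x² + 6x - 2
Step 1: F′(1) = 7; x₁ = 1 − 0.01·7 = 0.93
Step 2: F′(0.93) = 6.1747; x₂ = 0.93 − 0.01·6.1747 = 0.868253

0.868253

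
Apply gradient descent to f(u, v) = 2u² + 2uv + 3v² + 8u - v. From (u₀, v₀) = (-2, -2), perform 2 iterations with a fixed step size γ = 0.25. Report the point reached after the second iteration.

(-3.125, -0.375)

∇f = (4u + 2v + 8, 2u + 6v - 1)
Step 1: at (-2, -2), ∇f = (-4, -17) → (-2, -2) − 0.25·(-4, -17) = (-1, 2.25)
Step 2: at (-1, 2.25), ∇f = (8.5, 10.5) → (-1, 2.25) − 0.25·(8.5, 10.5) = (-3.125, -0.375)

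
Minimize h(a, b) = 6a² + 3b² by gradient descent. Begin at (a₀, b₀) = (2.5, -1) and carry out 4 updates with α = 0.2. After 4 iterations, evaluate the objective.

553.42090368

∇h = (12a, 6b)
(a₁, b₁) = (2.5, -1) − 0.2·(30, -6) = (-3.5, 0.2)
(a₂, b₂) = (-3.5, 0.2) − 0.2·(-42, 1.2) = (4.9, -0.04)
(a₃, b₃) = (4.9, -0.04) − 0.2·(58.8, -0.24) = (-6.86, 0.008)
(a₄, b₄) = (-6.86, 0.008) − 0.2·(-82.32, 0.048) = (9.604, -0.0016)
h(9.604, -0.0016) = 553.42090368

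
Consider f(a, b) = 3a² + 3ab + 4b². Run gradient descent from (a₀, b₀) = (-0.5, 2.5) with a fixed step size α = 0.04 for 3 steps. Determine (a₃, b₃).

(-0.706688, 0.956672)

∇f = (6a + 3b, 3a + 8b)
(a₁, b₁) = (-0.5, 2.5) − 0.04·(4.5, 18.5) = (-0.68, 1.76)
(a₂, b₂) = (-0.68, 1.76) − 0.04·(1.2, 12.04) = (-0.728, 1.2784)
(a₃, b₃) = (-0.728, 1.2784) − 0.04·(-0.5328, 8.0432) = (-0.706688, 0.956672)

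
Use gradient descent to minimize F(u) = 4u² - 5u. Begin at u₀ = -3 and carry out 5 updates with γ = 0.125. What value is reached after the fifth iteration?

F′(u) = 8u - 5
Step 1: F′(-3) = -29; u₁ = -3 − 0.125·(-29) = 0.625
Step 2: F′(0.625) = 0; u₂ = 0.625 − 0.125·0 = 0.625
Step 3: F′(0.625) = 0; u₃ = 0.625 − 0.125·0 = 0.625
Step 4: F′(0.625) = 0; u₄ = 0.625 − 0.125·0 = 0.625
Step 5: F′(0.625) = 0; u₅ = 0.625 − 0.125·0 = 0.625

0.625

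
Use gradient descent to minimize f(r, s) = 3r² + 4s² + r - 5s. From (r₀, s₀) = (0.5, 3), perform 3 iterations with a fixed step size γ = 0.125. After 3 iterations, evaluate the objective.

-1.6455078125

∇f = (6r + 1, 8s - 5)
(r₁, s₁) = (0.5, 3) − 0.125·(4, 19) = (0, 0.625)
(r₂, s₂) = (0, 0.625) − 0.125·(1, 0) = (-0.125, 0.625)
(r₃, s₃) = (-0.125, 0.625) − 0.125·(0.25, 0) = (-0.15625, 0.625)
f(-0.15625, 0.625) = -1.6455078125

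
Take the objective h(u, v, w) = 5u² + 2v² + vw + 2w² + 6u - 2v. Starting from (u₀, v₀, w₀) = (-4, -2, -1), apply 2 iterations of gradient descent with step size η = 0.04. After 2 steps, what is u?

∇h = (10u + 6, 4v + w - 2, v + 4w)
(u₁, v₁, w₁) = (-4, -2, -1) − 0.04·(-34, -11, -6) = (-2.64, -1.56, -0.76)
(u₂, v₂, w₂) = (-2.64, -1.56, -0.76) − 0.04·(-20.4, -9, -4.6) = (-1.824, -1.2, -0.576)
u = -1.824

-1.824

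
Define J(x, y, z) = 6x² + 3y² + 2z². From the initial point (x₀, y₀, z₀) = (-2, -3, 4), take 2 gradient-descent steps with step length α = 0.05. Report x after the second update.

-0.32

∇J = (12x, 6y, 4z)
Step 1: at (-2, -3, 4), ∇J = (-24, -18, 16) → (-2, -3, 4) − 0.05·(-24, -18, 16) = (-0.8, -2.1, 3.2)
Step 2: at (-0.8, -2.1, 3.2), ∇J = (-9.6, -12.6, 12.8) → (-0.8, -2.1, 3.2) − 0.05·(-9.6, -12.6, 12.8) = (-0.32, -1.47, 2.56)
x = -0.32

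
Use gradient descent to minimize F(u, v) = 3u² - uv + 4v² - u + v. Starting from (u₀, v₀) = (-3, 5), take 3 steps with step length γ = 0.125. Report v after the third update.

-0.1171875

∇F = (6u - v - 1, -u + 8v + 1)
(u₁, v₁) = (-3, 5) − 0.125·(-24, 44) = (0, -0.5)
(u₂, v₂) = (0, -0.5) − 0.125·(-0.5, -3) = (0.0625, -0.125)
(u₃, v₃) = (0.0625, -0.125) − 0.125·(-0.5, -0.0625) = (0.125, -0.1171875)
v = -0.1171875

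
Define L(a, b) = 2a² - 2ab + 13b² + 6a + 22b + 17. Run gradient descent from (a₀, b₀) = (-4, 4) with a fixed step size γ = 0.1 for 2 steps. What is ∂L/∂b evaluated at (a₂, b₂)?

∇L = (4a - 2b + 6, -2a + 26b + 22)
(a₁, b₁) = (-4, 4) − 0.1·(-18, 134) = (-2.2, -9.4)
(a₂, b₂) = (-2.2, -9.4) − 0.1·(16, -218) = (-3.8, 12.4)
∂L/∂b at (-3.8, 12.4) = 352

352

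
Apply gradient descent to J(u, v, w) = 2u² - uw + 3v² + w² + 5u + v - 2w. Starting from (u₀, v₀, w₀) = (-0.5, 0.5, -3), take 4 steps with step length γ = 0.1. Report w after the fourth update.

∇J = (4u - w + 5, 6v + 1, -u + 2w - 2)
Step 1: at (-0.5, 0.5, -3), ∇J = (6, 4, -7.5) → (-0.5, 0.5, -3) − 0.1·(6, 4, -7.5) = (-1.1, 0.1, -2.25)
Step 2: at (-1.1, 0.1, -2.25), ∇J = (2.85, 1.6, -5.4) → (-1.1, 0.1, -2.25) − 0.1·(2.85, 1.6, -5.4) = (-1.385, -0.06, -1.71)
Step 3: at (-1.385, -0.06, -1.71), ∇J = (1.17, 0.64, -4.035) → (-1.385, -0.06, -1.71) − 0.1·(1.17, 0.64, -4.035) = (-1.502, -0.124, -1.3065)
Step 4: at (-1.502, -0.124, -1.3065), ∇J = (0.2985, 0.256, -3.111) → (-1.502, -0.124, -1.3065) − 0.1·(0.2985, 0.256, -3.111) = (-1.53185, -0.1496, -0.9954)
w = -0.9954

-0.9954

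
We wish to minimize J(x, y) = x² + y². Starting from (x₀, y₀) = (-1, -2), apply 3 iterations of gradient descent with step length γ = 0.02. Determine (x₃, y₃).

∇J = (2x, 2y)
Step 1: at (-1, -2), ∇J = (-2, -4) → (-1, -2) − 0.02·(-2, -4) = (-0.96, -1.92)
Step 2: at (-0.96, -1.92), ∇J = (-1.92, -3.84) → (-0.96, -1.92) − 0.02·(-1.92, -3.84) = (-0.9216, -1.8432)
Step 3: at (-0.9216, -1.8432), ∇J = (-1.8432, -3.6864) → (-0.9216, -1.8432) − 0.02·(-1.8432, -3.6864) = (-0.884736, -1.769472)

(-0.884736, -1.769472)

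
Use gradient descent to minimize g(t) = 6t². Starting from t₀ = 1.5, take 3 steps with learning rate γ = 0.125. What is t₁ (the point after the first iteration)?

g′(t) = 12t
t₁ = 1.5 − 0.125·18 = -0.75

-0.75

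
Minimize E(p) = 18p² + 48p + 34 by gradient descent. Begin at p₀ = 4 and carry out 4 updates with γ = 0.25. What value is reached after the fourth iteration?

E′(p) = 36p + 48
Step 1: E′(4) = 192; p₁ = 4 − 0.25·192 = -44
Step 2: E′(-44) = -1536; p₂ = -44 − 0.25·(-1536) = 340
Step 3: E′(340) = 12288; p₃ = 340 − 0.25·12288 = -2732
Step 4: E′(-2732) = -98304; p₄ = -2732 − 0.25·(-98304) = 21844

21844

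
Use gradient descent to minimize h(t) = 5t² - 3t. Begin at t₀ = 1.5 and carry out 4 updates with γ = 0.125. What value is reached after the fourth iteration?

0.3046875

h′(t) = 10t - 3
Step 1: h′(1.5) = 12; t₁ = 1.5 − 0.125·12 = 0
Step 2: h′(0) = -3; t₂ = 0 − 0.125·(-3) = 0.375
Step 3: h′(0.375) = 0.75; t₃ = 0.375 − 0.125·0.75 = 0.28125
Step 4: h′(0.28125) = -0.1875; t₄ = 0.28125 − 0.125·(-0.1875) = 0.3046875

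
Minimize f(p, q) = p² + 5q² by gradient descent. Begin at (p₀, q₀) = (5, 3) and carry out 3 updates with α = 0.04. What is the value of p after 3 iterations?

3.89344

∇f = (2p, 10q)
Step 1: at (5, 3), ∇f = (10, 30) → (5, 3) − 0.04·(10, 30) = (4.6, 1.8)
Step 2: at (4.6, 1.8), ∇f = (9.2, 18) → (4.6, 1.8) − 0.04·(9.2, 18) = (4.232, 1.08)
Step 3: at (4.232, 1.08), ∇f = (8.464, 10.8) → (4.232, 1.08) − 0.04·(8.464, 10.8) = (3.89344, 0.648)
p = 3.89344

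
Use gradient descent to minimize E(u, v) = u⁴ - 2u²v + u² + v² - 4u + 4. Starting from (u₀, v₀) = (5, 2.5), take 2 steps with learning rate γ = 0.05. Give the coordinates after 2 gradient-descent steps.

(1095.2204, 35.959)

∇E = (4u³ - 4uv + 2u - 4, -2u² + 2v)
Step 1: at (5, 2.5), ∇E = (456, -45) → (5, 2.5) − 0.05·(456, -45) = (-17.8, 4.75)
Step 2: at (-17.8, 4.75), ∇E = (-22260.408, -624.18) → (-17.8, 4.75) − 0.05·(-22260.408, -624.18) = (1095.2204, 35.959)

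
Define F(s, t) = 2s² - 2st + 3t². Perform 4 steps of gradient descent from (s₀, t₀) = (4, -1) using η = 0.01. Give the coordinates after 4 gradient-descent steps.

∇F = (4s - 2t, -2s + 6t)
Step 1: at (4, -1), ∇F = (18, -14) → (4, -1) − 0.01·(18, -14) = (3.82, -0.86)
Step 2: at (3.82, -0.86), ∇F = (17, -12.8) → (3.82, -0.86) − 0.01·(17, -12.8) = (3.65, -0.732)
Step 3: at (3.65, -0.732), ∇F = (16.064, -11.692) → (3.65, -0.732) − 0.01·(16.064, -11.692) = (3.48936, -0.61508)
Step 4: at (3.48936, -0.61508), ∇F = (15.1876, -10.6692) → (3.48936, -0.61508) − 0.01·(15.1876, -10.6692) = (3.337484, -0.508388)

(3.337484, -0.508388)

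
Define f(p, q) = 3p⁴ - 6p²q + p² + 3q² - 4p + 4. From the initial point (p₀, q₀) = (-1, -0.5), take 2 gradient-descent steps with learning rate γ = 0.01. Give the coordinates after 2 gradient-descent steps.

∇f = (12p³ - 12pq + 2p - 4, -6p² + 6q)
Step 1: at (-1, -0.5), ∇f = (-24, -9) → (-1, -0.5) − 0.01·(-24, -9) = (-0.76, -0.41)
Step 2: at (-0.76, -0.41), ∇f = (-14.526912, -5.9256) → (-0.76, -0.41) − 0.01·(-14.526912, -5.9256) = (-0.61473088, -0.350744)

(-0.61473088, -0.350744)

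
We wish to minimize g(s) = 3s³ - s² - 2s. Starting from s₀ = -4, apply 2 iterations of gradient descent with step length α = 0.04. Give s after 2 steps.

g′(s) = 9s² - 2s - 2
Step 1: g′(-4) = 150; s₁ = -4 − 0.04·150 = -10
Step 2: g′(-10) = 918; s₂ = -10 − 0.04·918 = -46.72

-46.72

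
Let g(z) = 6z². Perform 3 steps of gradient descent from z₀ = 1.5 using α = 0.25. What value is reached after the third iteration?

g′(z) = 12z
Step 1: g′(1.5) = 18; z₁ = 1.5 − 0.25·18 = -3
Step 2: g′(-3) = -36; z₂ = -3 − 0.25·(-36) = 6
Step 3: g′(6) = 72; z₃ = 6 − 0.25·72 = -12

-12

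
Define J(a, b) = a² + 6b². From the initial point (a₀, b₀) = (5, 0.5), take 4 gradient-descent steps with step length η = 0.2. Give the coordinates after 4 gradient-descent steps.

(0.648, 1.9208)

∇J = (2a, 12b)
Step 1: at (5, 0.5), ∇J = (10, 6) → (5, 0.5) − 0.2·(10, 6) = (3, -0.7)
Step 2: at (3, -0.7), ∇J = (6, -8.4) → (3, -0.7) − 0.2·(6, -8.4) = (1.8, 0.98)
Step 3: at (1.8, 0.98), ∇J = (3.6, 11.76) → (1.8, 0.98) − 0.2·(3.6, 11.76) = (1.08, -1.372)
Step 4: at (1.08, -1.372), ∇J = (2.16, -16.464) → (1.08, -1.372) − 0.2·(2.16, -16.464) = (0.648, 1.9208)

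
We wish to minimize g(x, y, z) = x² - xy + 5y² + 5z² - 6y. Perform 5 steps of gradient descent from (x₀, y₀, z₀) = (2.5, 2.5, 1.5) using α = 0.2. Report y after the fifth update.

-1.12

∇g = (2x - y, -x + 10y - 6, 10z)
(x₁, y₁, z₁) = (2.5, 2.5, 1.5) − 0.2·(2.5, 16.5, 15) = (2, -0.8, -1.5)
(x₂, y₂, z₂) = (2, -0.8, -1.5) − 0.2·(4.8, -16, -15) = (1.04, 2.4, 1.5)
(x₃, y₃, z₃) = (1.04, 2.4, 1.5) − 0.2·(-0.32, 16.96, 15) = (1.104, -0.992, -1.5)
(x₄, y₄, z₄) = (1.104, -0.992, -1.5) − 0.2·(3.2, -17.024, -15) = (0.464, 2.4128, 1.5)
(x₅, y₅, z₅) = (0.464, 2.4128, 1.5) − 0.2·(-1.4848, 17.664, 15) = (0.76096, -1.12, -1.5)
y = -1.12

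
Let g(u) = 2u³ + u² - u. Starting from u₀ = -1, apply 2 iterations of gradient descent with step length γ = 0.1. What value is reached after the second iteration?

-1.954

g′(u) = 6u² + 2u - 1
Step 1: g′(-1) = 3; u₁ = -1 − 0.1·3 = -1.3
Step 2: g′(-1.3) = 6.54; u₂ = -1.3 − 0.1·6.54 = -1.954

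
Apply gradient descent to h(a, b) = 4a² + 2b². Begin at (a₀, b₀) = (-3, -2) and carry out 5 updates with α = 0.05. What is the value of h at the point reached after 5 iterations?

1.0766716928

∇h = (8a, 4b)
Step 1: at (-3, -2), ∇h = (-24, -8) → (-3, -2) − 0.05·(-24, -8) = (-1.8, -1.6)
Step 2: at (-1.8, -1.6), ∇h = (-14.4, -6.4) → (-1.8, -1.6) − 0.05·(-14.4, -6.4) = (-1.08, -1.28)
Step 3: at (-1.08, -1.28), ∇h = (-8.64, -5.12) → (-1.08, -1.28) − 0.05·(-8.64, -5.12) = (-0.648, -1.024)
Step 4: at (-0.648, -1.024), ∇h = (-5.184, -4.096) → (-0.648, -1.024) − 0.05·(-5.184, -4.096) = (-0.3888, -0.8192)
Step 5: at (-0.3888, -0.8192), ∇h = (-3.1104, -3.2768) → (-0.3888, -0.8192) − 0.05·(-3.1104, -3.2768) = (-0.23328, -0.65536)
h(-0.23328, -0.65536) = 1.0766716928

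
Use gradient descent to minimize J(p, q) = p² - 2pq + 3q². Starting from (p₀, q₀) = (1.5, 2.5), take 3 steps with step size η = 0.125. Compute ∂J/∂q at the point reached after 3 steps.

0.6875

∇J = (2p - 2q, -2p + 6q)
Step 1: at (1.5, 2.5), ∇J = (-2, 12) → (1.5, 2.5) − 0.125·(-2, 12) = (1.75, 1)
Step 2: at (1.75, 1), ∇J = (1.5, 2.5) → (1.75, 1) − 0.125·(1.5, 2.5) = (1.5625, 0.6875)
Step 3: at (1.5625, 0.6875), ∇J = (1.75, 1) → (1.5625, 0.6875) − 0.125·(1.75, 1) = (1.34375, 0.5625)
∂J/∂q at (1.34375, 0.5625) = 0.6875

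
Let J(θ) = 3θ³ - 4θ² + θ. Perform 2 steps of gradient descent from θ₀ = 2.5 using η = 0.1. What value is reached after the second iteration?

J′(θ) = 9θ² - 8θ + 1
Step 1: J′(2.5) = 37.25; θ₁ = 2.5 − 0.1·37.25 = -1.225
Step 2: J′(-1.225) = 24.305625; θ₂ = -1.225 − 0.1·24.305625 = -3.6555625

-3.6555625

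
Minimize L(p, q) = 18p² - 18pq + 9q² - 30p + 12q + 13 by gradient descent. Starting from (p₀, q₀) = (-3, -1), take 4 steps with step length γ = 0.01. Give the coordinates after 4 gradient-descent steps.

∇L = (36p - 18q - 30, -18p + 18q + 12)
(p₁, q₁) = (-3, -1) − 0.01·(-120, 48) = (-1.8, -1.48)
(p₂, q₂) = (-1.8, -1.48) − 0.01·(-68.16, 17.76) = (-1.1184, -1.6576)
(p₃, q₃) = (-1.1184, -1.6576) − 0.01·(-40.4256, 2.2944) = (-0.714144, -1.680544)
(p₄, q₄) = (-0.714144, -1.680544) − 0.01·(-25.459392, -5.3952) = (-0.45955008, -1.626592)

(-0.45955008, -1.626592)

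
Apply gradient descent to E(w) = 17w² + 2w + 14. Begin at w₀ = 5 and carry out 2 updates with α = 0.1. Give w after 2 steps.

29.08

E′(w) = 34w + 2
Step 1: E′(5) = 172; w₁ = 5 − 0.1·172 = -12.2
Step 2: E′(-12.2) = -412.8; w₂ = -12.2 − 0.1·(-412.8) = 29.08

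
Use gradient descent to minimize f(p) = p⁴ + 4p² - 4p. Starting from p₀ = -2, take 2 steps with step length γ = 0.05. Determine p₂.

0.5168

f′(p) = 4p³ + 8p - 4
p₁ = -2 − 0.05·(-52) = 0.6
p₂ = 0.6 − 0.05·1.664 = 0.5168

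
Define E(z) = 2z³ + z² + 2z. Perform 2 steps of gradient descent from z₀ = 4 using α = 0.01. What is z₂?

E′(z) = 6z² + 2z + 2
z₁ = 4 − 0.01·106 = 2.94
z₂ = 2.94 − 0.01·59.7416 = 2.342584

2.342584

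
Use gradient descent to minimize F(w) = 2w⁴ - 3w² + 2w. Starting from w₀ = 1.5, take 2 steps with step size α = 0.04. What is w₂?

0.67824

F′(w) = 8w³ - 6w + 2
w₁ = 1.5 − 0.04·20 = 0.7
w₂ = 0.7 − 0.04·0.544 = 0.67824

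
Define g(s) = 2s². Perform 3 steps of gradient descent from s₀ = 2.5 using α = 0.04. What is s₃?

1.48176

g′(s) = 4s
s₁ = 2.5 − 0.04·10 = 2.1
s₂ = 2.1 − 0.04·8.4 = 1.764
s₃ = 1.764 − 0.04·7.056 = 1.48176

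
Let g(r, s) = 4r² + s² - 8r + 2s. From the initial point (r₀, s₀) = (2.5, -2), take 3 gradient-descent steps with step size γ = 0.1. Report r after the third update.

∇g = (8r - 8, 2s + 2)
Step 1: at (2.5, -2), ∇g = (12, -2) → (2.5, -2) − 0.1·(12, -2) = (1.3, -1.8)
Step 2: at (1.3, -1.8), ∇g = (2.4, -1.6) → (1.3, -1.8) − 0.1·(2.4, -1.6) = (1.06, -1.64)
Step 3: at (1.06, -1.64), ∇g = (0.48, -1.28) → (1.06, -1.64) − 0.1·(0.48, -1.28) = (1.012, -1.512)
r = 1.012

1.012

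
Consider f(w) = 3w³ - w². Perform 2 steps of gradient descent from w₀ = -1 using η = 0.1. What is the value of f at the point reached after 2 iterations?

-861.806445507

f′(w) = 9w² - 2w
w₁ = -1 − 0.1·11 = -2.1
w₂ = -2.1 − 0.1·43.89 = -6.489
f(-6.489) = -861.806445507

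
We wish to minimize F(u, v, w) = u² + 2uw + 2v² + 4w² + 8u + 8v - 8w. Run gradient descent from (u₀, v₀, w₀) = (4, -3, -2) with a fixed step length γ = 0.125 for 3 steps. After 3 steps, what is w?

∇F = (2u + 2w + 8, 4v + 8, 2u + 8w - 8)
Step 1: at (4, -3, -2), ∇F = (12, -4, -16) → (4, -3, -2) − 0.125·(12, -4, -16) = (2.5, -2.5, 0)
Step 2: at (2.5, -2.5, 0), ∇F = (13, -2, -3) → (2.5, -2.5, 0) − 0.125·(13, -2, -3) = (0.875, -2.25, 0.375)
Step 3: at (0.875, -2.25, 0.375), ∇F = (10.5, -1, -3.25) → (0.875, -2.25, 0.375) − 0.125·(10.5, -1, -3.25) = (-0.4375, -2.125, 0.78125)
w = 0.78125

0.78125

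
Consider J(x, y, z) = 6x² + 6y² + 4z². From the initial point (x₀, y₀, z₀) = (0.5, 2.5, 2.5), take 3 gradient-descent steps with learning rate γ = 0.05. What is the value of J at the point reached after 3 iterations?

∇J = (12x, 12y, 8z)
(x₁, y₁, z₁) = (0.5, 2.5, 2.5) − 0.05·(6, 30, 20) = (0.2, 1, 1.5)
(x₂, y₂, z₂) = (0.2, 1, 1.5) − 0.05·(2.4, 12, 12) = (0.08, 0.4, 0.9)
(x₃, y₃, z₃) = (0.08, 0.4, 0.9) − 0.05·(0.96, 4.8, 7.2) = (0.032, 0.16, 0.54)
J(0.032, 0.16, 0.54) = 1.326144

1.326144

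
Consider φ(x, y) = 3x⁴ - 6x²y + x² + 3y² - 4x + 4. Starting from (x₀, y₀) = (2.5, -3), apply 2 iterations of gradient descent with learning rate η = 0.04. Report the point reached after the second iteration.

∇φ = (12x³ - 12xy + 2x - 4, -6x² + 6y)
(x₁, y₁) = (2.5, -3) − 0.04·(278.5, -55.5) = (-8.64, -0.78)
(x₂, y₂) = (-8.64, -0.78) − 0.04·(-7841.820928, -452.5776) = (305.03283712, 17.323104)

(305.03283712, 17.323104)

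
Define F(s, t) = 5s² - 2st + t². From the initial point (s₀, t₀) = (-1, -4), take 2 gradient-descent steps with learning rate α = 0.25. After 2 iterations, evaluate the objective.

2

∇F = (10s - 2t, -2s + 2t)
(s₁, t₁) = (-1, -4) − 0.25·(-2, -6) = (-0.5, -2.5)
(s₂, t₂) = (-0.5, -2.5) − 0.25·(0, -4) = (-0.5, -1.5)
F(-0.5, -1.5) = 2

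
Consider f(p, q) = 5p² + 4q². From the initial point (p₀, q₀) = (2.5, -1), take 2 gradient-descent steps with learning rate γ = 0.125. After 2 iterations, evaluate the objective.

0.1220703125

∇f = (10p, 8q)
Step 1: at (2.5, -1), ∇f = (25, -8) → (2.5, -1) − 0.125·(25, -8) = (-0.625, 0)
Step 2: at (-0.625, 0), ∇f = (-6.25, 0) → (-0.625, 0) − 0.125·(-6.25, 0) = (0.15625, 0)
f(0.15625, 0) = 0.1220703125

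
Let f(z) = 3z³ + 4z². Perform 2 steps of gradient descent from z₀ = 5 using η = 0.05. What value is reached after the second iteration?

f′(z) = 9z² + 8z
z₁ = 5 − 0.05·265 = -8.25
z₂ = -8.25 − 0.05·546.5625 = -35.578125

-35.578125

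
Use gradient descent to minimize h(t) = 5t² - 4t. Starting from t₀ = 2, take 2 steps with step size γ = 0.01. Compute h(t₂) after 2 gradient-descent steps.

7.59808

h′(t) = 10t - 4
Step 1: h′(2) = 16; t₁ = 2 − 0.01·16 = 1.84
Step 2: h′(1.84) = 14.4; t₂ = 1.84 − 0.01·14.4 = 1.696
h(1.696) = 7.59808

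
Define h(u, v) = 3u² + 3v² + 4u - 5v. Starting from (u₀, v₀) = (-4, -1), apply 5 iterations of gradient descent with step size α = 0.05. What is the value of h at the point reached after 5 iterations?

-2.190253293925

∇h = (6u + 4, 6v - 5)
(u₁, v₁) = (-4, -1) − 0.05·(-20, -11) = (-3, -0.45)
(u₂, v₂) = (-3, -0.45) − 0.05·(-14, -7.7) = (-2.3, -0.065)
(u₃, v₃) = (-2.3, -0.065) − 0.05·(-9.8, -5.39) = (-1.81, 0.2045)
(u₄, v₄) = (-1.81, 0.2045) − 0.05·(-6.86, -3.773) = (-1.467, 0.39315)
(u₅, v₅) = (-1.467, 0.39315) − 0.05·(-4.802, -2.6411) = (-1.2269, 0.525205)
h(-1.2269, 0.525205) = -2.190253293925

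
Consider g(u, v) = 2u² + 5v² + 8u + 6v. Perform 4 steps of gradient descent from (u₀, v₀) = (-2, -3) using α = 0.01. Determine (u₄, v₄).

∇g = (4u + 8, 10v + 6)
Step 1: at (-2, -3), ∇g = (0, -24) → (-2, -3) − 0.01·(0, -24) = (-2, -2.76)
Step 2: at (-2, -2.76), ∇g = (0, -21.6) → (-2, -2.76) − 0.01·(0, -21.6) = (-2, -2.544)
Step 3: at (-2, -2.544), ∇g = (0, -19.44) → (-2, -2.544) − 0.01·(0, -19.44) = (-2, -2.3496)
Step 4: at (-2, -2.3496), ∇g = (0, -17.496) → (-2, -2.3496) − 0.01·(0, -17.496) = (-2, -2.17464)

(-2, -2.17464)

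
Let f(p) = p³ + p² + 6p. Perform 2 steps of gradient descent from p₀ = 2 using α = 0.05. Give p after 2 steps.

f′(p) = 3p² + 2p + 6
Step 1: f′(2) = 22; p₁ = 2 − 0.05·22 = 0.9
Step 2: f′(0.9) = 10.23; p₂ = 0.9 − 0.05·10.23 = 0.3885

0.3885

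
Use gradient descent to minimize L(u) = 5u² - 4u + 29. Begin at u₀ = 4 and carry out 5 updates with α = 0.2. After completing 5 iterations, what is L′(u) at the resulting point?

L′(u) = 10u - 4
u₁ = 4 − 0.2·36 = -3.2
u₂ = -3.2 − 0.2·(-36) = 4
u₃ = 4 − 0.2·36 = -3.2
u₄ = -3.2 − 0.2·(-36) = 4
u₅ = 4 − 0.2·36 = -3.2
L′(u) at (-3.2) = -36

-36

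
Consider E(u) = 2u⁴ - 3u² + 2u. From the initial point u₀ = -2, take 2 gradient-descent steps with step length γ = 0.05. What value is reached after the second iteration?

0.5

E′(u) = 8u³ - 6u + 2
u₁ = -2 − 0.05·(-50) = 0.5
u₂ = 0.5 − 0.05·0 = 0.5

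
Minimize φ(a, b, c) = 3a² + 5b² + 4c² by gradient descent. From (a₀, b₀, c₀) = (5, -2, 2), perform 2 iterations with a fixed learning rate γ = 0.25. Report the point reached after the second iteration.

(1.25, -4.5, 2)

∇φ = (6a, 10b, 8c)
Step 1: at (5, -2, 2), ∇φ = (30, -20, 16) → (5, -2, 2) − 0.25·(30, -20, 16) = (-2.5, 3, -2)
Step 2: at (-2.5, 3, -2), ∇φ = (-15, 30, -16) → (-2.5, 3, -2) − 0.25·(-15, 30, -16) = (1.25, -4.5, 2)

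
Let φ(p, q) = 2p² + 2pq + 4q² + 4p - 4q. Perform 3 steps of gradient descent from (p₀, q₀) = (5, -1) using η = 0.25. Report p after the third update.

∇φ = (4p + 2q + 4, 2p + 8q - 4)
Step 1: at (5, -1), ∇φ = (22, -2) → (5, -1) − 0.25·(22, -2) = (-0.5, -0.5)
Step 2: at (-0.5, -0.5), ∇φ = (1, -9) → (-0.5, -0.5) − 0.25·(1, -9) = (-0.75, 1.75)
Step 3: at (-0.75, 1.75), ∇φ = (4.5, 8.5) → (-0.75, 1.75) − 0.25·(4.5, 8.5) = (-1.875, -0.375)
p = -1.875

-1.875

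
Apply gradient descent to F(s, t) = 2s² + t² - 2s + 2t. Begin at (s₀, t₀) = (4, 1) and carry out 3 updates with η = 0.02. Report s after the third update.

3.225408

∇F = (4s - 2, 2t + 2)
Step 1: at (4, 1), ∇F = (14, 4) → (4, 1) − 0.02·(14, 4) = (3.72, 0.92)
Step 2: at (3.72, 0.92), ∇F = (12.88, 3.84) → (3.72, 0.92) − 0.02·(12.88, 3.84) = (3.4624, 0.8432)
Step 3: at (3.4624, 0.8432), ∇F = (11.8496, 3.6864) → (3.4624, 0.8432) − 0.02·(11.8496, 3.6864) = (3.225408, 0.769472)
s = 3.225408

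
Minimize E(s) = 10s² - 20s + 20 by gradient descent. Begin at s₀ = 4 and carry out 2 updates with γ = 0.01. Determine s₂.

E′(s) = 20s - 20
Step 1: E′(4) = 60; s₁ = 4 − 0.01·60 = 3.4
Step 2: E′(3.4) = 48; s₂ = 3.4 − 0.01·48 = 2.92

2.92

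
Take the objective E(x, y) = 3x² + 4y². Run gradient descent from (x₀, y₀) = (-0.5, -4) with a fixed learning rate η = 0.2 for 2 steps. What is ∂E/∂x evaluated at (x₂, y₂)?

-0.12

∇E = (6x, 8y)
(x₁, y₁) = (-0.5, -4) − 0.2·(-3, -32) = (0.1, 2.4)
(x₂, y₂) = (0.1, 2.4) − 0.2·(0.6, 19.2) = (-0.02, -1.44)
∂E/∂x at (-0.02, -1.44) = -0.12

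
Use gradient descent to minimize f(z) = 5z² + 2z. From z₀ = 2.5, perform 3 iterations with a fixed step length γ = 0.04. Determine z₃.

0.3832

f′(z) = 10z + 2
z₁ = 2.5 − 0.04·27 = 1.42
z₂ = 1.42 − 0.04·16.2 = 0.772
z₃ = 0.772 − 0.04·9.72 = 0.3832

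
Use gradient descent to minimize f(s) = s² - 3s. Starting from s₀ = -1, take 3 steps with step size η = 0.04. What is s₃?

f′(s) = 2s - 3
Step 1: f′(-1) = -5; s₁ = -1 − 0.04·(-5) = -0.8
Step 2: f′(-0.8) = -4.6; s₂ = -0.8 − 0.04·(-4.6) = -0.616
Step 3: f′(-0.616) = -4.232; s₃ = -0.616 − 0.04·(-4.232) = -0.44672

-0.44672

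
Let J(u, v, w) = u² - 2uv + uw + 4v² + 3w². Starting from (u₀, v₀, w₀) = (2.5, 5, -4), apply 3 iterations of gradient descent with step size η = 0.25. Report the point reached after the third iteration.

∇J = (2u - 2v + w, -2u + 8v, u + 6w)
(u₁, v₁, w₁) = (2.5, 5, -4) − 0.25·(-9, 35, -21.5) = (4.75, -3.75, 1.375)
(u₂, v₂, w₂) = (4.75, -3.75, 1.375) − 0.25·(18.375, -39.5, 13) = (0.15625, 6.125, -1.875)
(u₃, v₃, w₃) = (0.15625, 6.125, -1.875) − 0.25·(-13.8125, 48.6875, -11.09375) = (3.609375, -6.046875, 0.8984375)

(3.609375, -6.046875, 0.8984375)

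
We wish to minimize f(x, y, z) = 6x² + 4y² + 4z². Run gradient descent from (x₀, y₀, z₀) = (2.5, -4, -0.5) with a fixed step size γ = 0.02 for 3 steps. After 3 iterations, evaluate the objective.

∇f = (12x, 8y, 8z)
Step 1: at (2.5, -4, -0.5), ∇f = (30, -32, -4) → (2.5, -4, -0.5) − 0.02·(30, -32, -4) = (1.9, -3.36, -0.42)
Step 2: at (1.9, -3.36, -0.42), ∇f = (22.8, -26.88, -3.36) → (1.9, -3.36, -0.42) − 0.02·(22.8, -26.88, -3.36) = (1.444, -2.8224, -0.3528)
Step 3: at (1.444, -2.8224, -0.3528), ∇f = (17.328, -22.5792, -2.8224) → (1.444, -2.8224, -0.3528) − 0.02·(17.328, -22.5792, -2.8224) = (1.09744, -2.370816, -0.296352)
f(1.09744, -2.370816, -0.296352) = 30.06061937664

30.06061937664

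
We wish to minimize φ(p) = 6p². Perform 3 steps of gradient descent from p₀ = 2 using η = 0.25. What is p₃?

-16

φ′(p) = 12p
Step 1: φ′(2) = 24; p₁ = 2 − 0.25·24 = -4
Step 2: φ′(-4) = -48; p₂ = -4 − 0.25·(-48) = 8
Step 3: φ′(8) = 96; p₃ = 8 − 0.25·96 = -16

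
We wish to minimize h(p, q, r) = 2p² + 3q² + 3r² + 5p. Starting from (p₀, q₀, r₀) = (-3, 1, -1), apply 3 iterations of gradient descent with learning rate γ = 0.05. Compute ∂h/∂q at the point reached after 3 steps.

2.058

∇h = (4p + 5, 6q, 6r)
(p₁, q₁, r₁) = (-3, 1, -1) − 0.05·(-7, 6, -6) = (-2.65, 0.7, -0.7)
(p₂, q₂, r₂) = (-2.65, 0.7, -0.7) − 0.05·(-5.6, 4.2, -4.2) = (-2.37, 0.49, -0.49)
(p₃, q₃, r₃) = (-2.37, 0.49, -0.49) − 0.05·(-4.48, 2.94, -2.94) = (-2.146, 0.343, -0.343)
∂h/∂q at (-2.146, 0.343, -0.343) = 2.058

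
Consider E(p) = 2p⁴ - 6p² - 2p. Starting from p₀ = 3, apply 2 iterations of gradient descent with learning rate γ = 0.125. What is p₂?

E′(p) = 8p³ - 12p - 2
p₁ = 3 − 0.125·178 = -19.25
p₂ = -19.25 − 0.125·(-56837.625) = 7085.453125

7085.453125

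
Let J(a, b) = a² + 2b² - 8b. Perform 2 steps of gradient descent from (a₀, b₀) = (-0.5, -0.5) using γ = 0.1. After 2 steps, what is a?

-0.32

∇J = (2a, 4b - 8)
(a₁, b₁) = (-0.5, -0.5) − 0.1·(-1, -10) = (-0.4, 0.5)
(a₂, b₂) = (-0.4, 0.5) − 0.1·(-0.8, -6) = (-0.32, 1.1)
a = -0.32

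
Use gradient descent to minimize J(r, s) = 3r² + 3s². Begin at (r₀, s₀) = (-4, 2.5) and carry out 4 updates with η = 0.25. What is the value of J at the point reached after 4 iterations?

∇J = (6r, 6s)
(r₁, s₁) = (-4, 2.5) − 0.25·(-24, 15) = (2, -1.25)
(r₂, s₂) = (2, -1.25) − 0.25·(12, -7.5) = (-1, 0.625)
(r₃, s₃) = (-1, 0.625) − 0.25·(-6, 3.75) = (0.5, -0.3125)
(r₄, s₄) = (0.5, -0.3125) − 0.25·(3, -1.875) = (-0.25, 0.15625)
J(-0.25, 0.15625) = 0.2607421875

0.2607421875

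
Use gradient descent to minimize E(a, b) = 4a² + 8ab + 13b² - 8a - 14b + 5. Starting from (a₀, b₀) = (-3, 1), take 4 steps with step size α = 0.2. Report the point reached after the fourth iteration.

(-128.4912, -339.3776)

∇E = (8a + 8b - 8, 8a + 26b - 14)
(a₁, b₁) = (-3, 1) − 0.2·(-24, -12) = (1.8, 3.4)
(a₂, b₂) = (1.8, 3.4) − 0.2·(33.6, 88.8) = (-4.92, -14.36)
(a₃, b₃) = (-4.92, -14.36) − 0.2·(-162.24, -426.72) = (27.528, 70.984)
(a₄, b₄) = (27.528, 70.984) − 0.2·(780.096, 2051.808) = (-128.4912, -339.3776)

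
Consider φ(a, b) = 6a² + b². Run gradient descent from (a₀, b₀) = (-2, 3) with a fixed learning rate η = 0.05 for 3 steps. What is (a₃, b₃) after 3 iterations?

∇φ = (12a, 2b)
Step 1: at (-2, 3), ∇φ = (-24, 6) → (-2, 3) − 0.05·(-24, 6) = (-0.8, 2.7)
Step 2: at (-0.8, 2.7), ∇φ = (-9.6, 5.4) → (-0.8, 2.7) − 0.05·(-9.6, 5.4) = (-0.32, 2.43)
Step 3: at (-0.32, 2.43), ∇φ = (-3.84, 4.86) → (-0.32, 2.43) − 0.05·(-3.84, 4.86) = (-0.128, 2.187)

(-0.128, 2.187)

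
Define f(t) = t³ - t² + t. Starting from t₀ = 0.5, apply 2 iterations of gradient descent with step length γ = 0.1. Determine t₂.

0.3558125

f′(t) = 3t² - 2t + 1
Step 1: f′(0.5) = 0.75; t₁ = 0.5 − 0.1·0.75 = 0.425
Step 2: f′(0.425) = 0.691875; t₂ = 0.425 − 0.1·0.691875 = 0.3558125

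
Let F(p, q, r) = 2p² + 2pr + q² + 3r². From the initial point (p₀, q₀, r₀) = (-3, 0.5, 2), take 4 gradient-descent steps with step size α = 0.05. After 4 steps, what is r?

∇F = (4p + 2r, 2q, 2p + 6r)
(p₁, q₁, r₁) = (-3, 0.5, 2) − 0.05·(-8, 1, 6) = (-2.6, 0.45, 1.7)
(p₂, q₂, r₂) = (-2.6, 0.45, 1.7) − 0.05·(-7, 0.9, 5) = (-2.25, 0.405, 1.45)
(p₃, q₃, r₃) = (-2.25, 0.405, 1.45) − 0.05·(-6.1, 0.81, 4.2) = (-1.945, 0.3645, 1.24)
(p₄, q₄, r₄) = (-1.945, 0.3645, 1.24) − 0.05·(-5.3, 0.729, 3.55) = (-1.68, 0.32805, 1.0625)
r = 1.0625

1.0625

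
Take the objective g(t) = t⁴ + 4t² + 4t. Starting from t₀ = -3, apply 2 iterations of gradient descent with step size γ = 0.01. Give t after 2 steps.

-1.41886208

g′(t) = 4t³ + 8t + 4
Step 1: g′(-3) = -128; t₁ = -3 − 0.01·(-128) = -1.72
Step 2: g′(-1.72) = -30.113792; t₂ = -1.72 − 0.01·(-30.113792) = -1.41886208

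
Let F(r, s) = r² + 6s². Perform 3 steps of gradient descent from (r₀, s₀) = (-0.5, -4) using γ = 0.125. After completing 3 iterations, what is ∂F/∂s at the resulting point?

6

∇F = (2r, 12s)
Step 1: at (-0.5, -4), ∇F = (-1, -48) → (-0.5, -4) − 0.125·(-1, -48) = (-0.375, 2)
Step 2: at (-0.375, 2), ∇F = (-0.75, 24) → (-0.375, 2) − 0.125·(-0.75, 24) = (-0.28125, -1)
Step 3: at (-0.28125, -1), ∇F = (-0.5625, -12) → (-0.28125, -1) − 0.125·(-0.5625, -12) = (-0.2109375, 0.5)
∂F/∂s at (-0.2109375, 0.5) = 6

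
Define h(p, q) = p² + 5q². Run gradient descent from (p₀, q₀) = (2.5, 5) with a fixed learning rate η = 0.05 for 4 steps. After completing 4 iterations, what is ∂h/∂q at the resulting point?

3.125

∇h = (2p, 10q)
(p₁, q₁) = (2.5, 5) − 0.05·(5, 50) = (2.25, 2.5)
(p₂, q₂) = (2.25, 2.5) − 0.05·(4.5, 25) = (2.025, 1.25)
(p₃, q₃) = (2.025, 1.25) − 0.05·(4.05, 12.5) = (1.8225, 0.625)
(p₄, q₄) = (1.8225, 0.625) − 0.05·(3.645, 6.25) = (1.64025, 0.3125)
∂h/∂q at (1.64025, 0.3125) = 3.125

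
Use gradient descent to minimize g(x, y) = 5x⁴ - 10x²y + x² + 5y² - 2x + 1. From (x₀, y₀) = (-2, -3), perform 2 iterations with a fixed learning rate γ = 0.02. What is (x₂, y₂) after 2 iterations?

(-19.3611392, 1.48768)

∇g = (20x³ - 20xy + 2x - 2, -10x² + 10y)
Step 1: at (-2, -3), ∇g = (-286, -70) → (-2, -3) − 0.02·(-286, -70) = (3.72, -1.6)
Step 2: at (3.72, -1.6), ∇g = (1154.05696, -154.384) → (3.72, -1.6) − 0.02·(1154.05696, -154.384) = (-19.3611392, 1.48768)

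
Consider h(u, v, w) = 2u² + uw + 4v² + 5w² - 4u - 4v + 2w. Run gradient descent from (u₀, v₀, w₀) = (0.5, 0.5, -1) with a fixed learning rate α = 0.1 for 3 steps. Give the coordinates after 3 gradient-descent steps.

(0.971, 0.5, -0.2905)

∇h = (4u + w - 4, 8v - 4, u + 10w + 2)
Step 1: at (0.5, 0.5, -1), ∇h = (-3, 0, -7.5) → (0.5, 0.5, -1) − 0.1·(-3, 0, -7.5) = (0.8, 0.5, -0.25)
Step 2: at (0.8, 0.5, -0.25), ∇h = (-1.05, 0, 0.3) → (0.8, 0.5, -0.25) − 0.1·(-1.05, 0, 0.3) = (0.905, 0.5, -0.28)
Step 3: at (0.905, 0.5, -0.28), ∇h = (-0.66, 0, 0.105) → (0.905, 0.5, -0.28) − 0.1·(-0.66, 0, 0.105) = (0.971, 0.5, -0.2905)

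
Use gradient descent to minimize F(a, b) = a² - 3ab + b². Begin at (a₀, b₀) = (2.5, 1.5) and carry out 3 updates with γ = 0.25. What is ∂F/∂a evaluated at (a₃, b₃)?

∇F = (2a - 3b, -3a + 2b)
(a₁, b₁) = (2.5, 1.5) − 0.25·(0.5, -4.5) = (2.375, 2.625)
(a₂, b₂) = (2.375, 2.625) − 0.25·(-3.125, -1.875) = (3.15625, 3.09375)
(a₃, b₃) = (3.15625, 3.09375) − 0.25·(-2.96875, -3.28125) = (3.8984375, 3.9140625)
∂F/∂a at (3.8984375, 3.9140625) = -3.9453125

-3.9453125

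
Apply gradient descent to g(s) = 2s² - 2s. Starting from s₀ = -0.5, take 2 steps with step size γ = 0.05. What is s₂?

-0.14

g′(s) = 4s - 2
Step 1: g′(-0.5) = -4; s₁ = -0.5 − 0.05·(-4) = -0.3
Step 2: g′(-0.3) = -3.2; s₂ = -0.3 − 0.05·(-3.2) = -0.14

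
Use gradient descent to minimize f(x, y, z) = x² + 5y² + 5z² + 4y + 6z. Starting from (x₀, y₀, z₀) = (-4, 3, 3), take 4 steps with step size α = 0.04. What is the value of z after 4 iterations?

∇f = (2x, 10y + 4, 10z + 6)
Step 1: at (-4, 3, 3), ∇f = (-8, 34, 36) → (-4, 3, 3) − 0.04·(-8, 34, 36) = (-3.68, 1.64, 1.56)
Step 2: at (-3.68, 1.64, 1.56), ∇f = (-7.36, 20.4, 21.6) → (-3.68, 1.64, 1.56) − 0.04·(-7.36, 20.4, 21.6) = (-3.3856, 0.824, 0.696)
Step 3: at (-3.3856, 0.824, 0.696), ∇f = (-6.7712, 12.24, 12.96) → (-3.3856, 0.824, 0.696) − 0.04·(-6.7712, 12.24, 12.96) = (-3.114752, 0.3344, 0.1776)
Step 4: at (-3.114752, 0.3344, 0.1776), ∇f = (-6.229504, 7.344, 7.776) → (-3.114752, 0.3344, 0.1776) − 0.04·(-6.229504, 7.344, 7.776) = (-2.86557184, 0.04064, -0.13344)
z = -0.13344

-0.13344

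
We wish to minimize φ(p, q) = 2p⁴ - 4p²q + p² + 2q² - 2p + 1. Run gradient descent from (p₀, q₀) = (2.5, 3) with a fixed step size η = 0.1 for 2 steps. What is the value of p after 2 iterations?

∇φ = (8p³ - 8pq + 2p - 2, -4p² + 4q)
(p₁, q₁) = (2.5, 3) − 0.1·(68, -13) = (-4.3, 4.3)
(p₂, q₂) = (-4.3, 4.3) − 0.1·(-498.736, -56.76) = (45.5736, 9.976)
p = 45.5736

45.5736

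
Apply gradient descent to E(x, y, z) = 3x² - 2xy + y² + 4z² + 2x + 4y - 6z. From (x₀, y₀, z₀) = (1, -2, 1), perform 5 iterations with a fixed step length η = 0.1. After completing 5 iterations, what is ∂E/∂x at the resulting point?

0.5984

∇E = (6x - 2y + 2, -2x + 2y + 4, 8z - 6)
Step 1: at (1, -2, 1), ∇E = (12, -2, 2) → (1, -2, 1) − 0.1·(12, -2, 2) = (-0.2, -1.8, 0.8)
Step 2: at (-0.2, -1.8, 0.8), ∇E = (4.4, 0.8, 0.4) → (-0.2, -1.8, 0.8) − 0.1·(4.4, 0.8, 0.4) = (-0.64, -1.88, 0.76)
Step 3: at (-0.64, -1.88, 0.76), ∇E = (1.92, 1.52, 0.08) → (-0.64, -1.88, 0.76) − 0.1·(1.92, 1.52, 0.08) = (-0.832, -2.032, 0.752)
Step 4: at (-0.832, -2.032, 0.752), ∇E = (1.072, 1.6, 0.016) → (-0.832, -2.032, 0.752) − 0.1·(1.072, 1.6, 0.016) = (-0.9392, -2.192, 0.7504)
Step 5: at (-0.9392, -2.192, 0.7504), ∇E = (0.7488, 1.4944, 0.0032) → (-0.9392, -2.192, 0.7504) − 0.1·(0.7488, 1.4944, 0.0032) = (-1.01408, -2.34144, 0.75008)
∂E/∂x at (-1.01408, -2.34144, 0.75008) = 0.5984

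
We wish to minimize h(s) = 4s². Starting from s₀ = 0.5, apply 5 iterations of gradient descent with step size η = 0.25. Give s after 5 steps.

h′(s) = 8s
s₁ = 0.5 − 0.25·4 = -0.5
s₂ = -0.5 − 0.25·(-4) = 0.5
s₃ = 0.5 − 0.25·4 = -0.5
s₄ = -0.5 − 0.25·(-4) = 0.5
s₅ = 0.5 − 0.25·4 = -0.5

-0.5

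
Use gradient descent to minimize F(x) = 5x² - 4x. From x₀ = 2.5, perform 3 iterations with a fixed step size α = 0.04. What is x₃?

0.8536

F′(x) = 10x - 4
x₁ = 2.5 − 0.04·21 = 1.66
x₂ = 1.66 − 0.04·12.6 = 1.156
x₃ = 1.156 − 0.04·7.56 = 0.8536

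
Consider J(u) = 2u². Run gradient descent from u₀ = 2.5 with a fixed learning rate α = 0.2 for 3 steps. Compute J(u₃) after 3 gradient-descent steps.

J′(u) = 4u
u₁ = 2.5 − 0.2·10 = 0.5
u₂ = 0.5 − 0.2·2 = 0.1
u₃ = 0.1 − 0.2·0.4 = 0.02
J(0.02) = 0.0008

0.0008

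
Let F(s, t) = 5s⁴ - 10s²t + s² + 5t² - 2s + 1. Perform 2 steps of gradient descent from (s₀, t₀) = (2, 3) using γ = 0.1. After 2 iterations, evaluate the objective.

∇F = (20s³ - 20st + 2s - 2, -10s² + 10t)
Step 1: at (2, 3), ∇F = (42, -10) → (2, 3) − 0.1·(42, -10) = (-2.2, 4)
Step 2: at (-2.2, 4), ∇F = (-43.36, -8.4) → (-2.2, 4) − 0.1·(-43.36, -8.4) = (2.136, 4.84)
F(2.136, 4.84) = 1.67553835008

1.67553835008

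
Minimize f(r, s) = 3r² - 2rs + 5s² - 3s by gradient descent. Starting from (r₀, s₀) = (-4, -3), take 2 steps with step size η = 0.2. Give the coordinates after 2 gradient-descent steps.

∇f = (6r - 2s, -2r + 10s - 3)
(r₁, s₁) = (-4, -3) − 0.2·(-18, -25) = (-0.4, 2)
(r₂, s₂) = (-0.4, 2) − 0.2·(-6.4, 17.8) = (0.88, -1.56)

(0.88, -1.56)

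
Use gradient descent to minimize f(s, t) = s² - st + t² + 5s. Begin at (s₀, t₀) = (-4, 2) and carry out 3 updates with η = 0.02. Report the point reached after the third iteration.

(-3.721144, 1.54472)

∇f = (2s - t + 5, -s + 2t)
(s₁, t₁) = (-4, 2) − 0.02·(-5, 8) = (-3.9, 1.84)
(s₂, t₂) = (-3.9, 1.84) − 0.02·(-4.64, 7.58) = (-3.8072, 1.6884)
(s₃, t₃) = (-3.8072, 1.6884) − 0.02·(-4.3028, 7.184) = (-3.721144, 1.54472)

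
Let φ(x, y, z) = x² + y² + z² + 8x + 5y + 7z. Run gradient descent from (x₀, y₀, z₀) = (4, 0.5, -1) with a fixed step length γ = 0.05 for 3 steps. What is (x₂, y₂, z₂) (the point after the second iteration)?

(2.48, -0.07, -1.475)

∇φ = (2x + 8, 2y + 5, 2z + 7)
Step 1: at (4, 0.5, -1), ∇φ = (16, 6, 5) → (4, 0.5, -1) − 0.05·(16, 6, 5) = (3.2, 0.2, -1.25)
Step 2: at (3.2, 0.2, -1.25), ∇φ = (14.4, 5.4, 4.5) → (3.2, 0.2, -1.25) − 0.05·(14.4, 5.4, 4.5) = (2.48, -0.07, -1.475)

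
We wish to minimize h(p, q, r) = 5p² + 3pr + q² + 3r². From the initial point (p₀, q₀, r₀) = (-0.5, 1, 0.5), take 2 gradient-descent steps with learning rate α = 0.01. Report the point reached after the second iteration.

(-0.43305, 0.9604, 0.46985)

∇h = (10p + 3r, 2q, 3p + 6r)
Step 1: at (-0.5, 1, 0.5), ∇h = (-3.5, 2, 1.5) → (-0.5, 1, 0.5) − 0.01·(-3.5, 2, 1.5) = (-0.465, 0.98, 0.485)
Step 2: at (-0.465, 0.98, 0.485), ∇h = (-3.195, 1.96, 1.515) → (-0.465, 0.98, 0.485) − 0.01·(-3.195, 1.96, 1.515) = (-0.43305, 0.9604, 0.46985)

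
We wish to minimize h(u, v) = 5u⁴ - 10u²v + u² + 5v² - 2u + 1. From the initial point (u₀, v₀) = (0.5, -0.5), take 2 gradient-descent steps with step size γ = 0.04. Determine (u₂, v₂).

∇h = (20u³ - 20uv + 2u - 2, -10u² + 10v)
Step 1: at (0.5, -0.5), ∇h = (6.5, -7.5) → (0.5, -0.5) − 0.04·(6.5, -7.5) = (0.24, -0.2)
Step 2: at (0.24, -0.2), ∇h = (-0.28352, -2.576) → (0.24, -0.2) − 0.04·(-0.28352, -2.576) = (0.2513408, -0.09696)

(0.2513408, -0.09696)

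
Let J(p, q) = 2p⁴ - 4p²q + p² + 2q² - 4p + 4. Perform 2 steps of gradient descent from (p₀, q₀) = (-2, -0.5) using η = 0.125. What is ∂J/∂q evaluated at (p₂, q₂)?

-966157.5

∇J = (8p³ - 8pq + 2p - 4, -4p² + 4q)
(p₁, q₁) = (-2, -0.5) − 0.125·(-80, -18) = (8, 1.75)
(p₂, q₂) = (8, 1.75) − 0.125·(3996, -249) = (-491.5, 32.875)
∂J/∂q at (-491.5, 32.875) = -966157.5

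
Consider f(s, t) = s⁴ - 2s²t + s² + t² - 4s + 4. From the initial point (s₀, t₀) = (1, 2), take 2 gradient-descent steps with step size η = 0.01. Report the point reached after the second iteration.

∇f = (4s³ - 4st + 2s - 4, -2s² + 2t)
(s₁, t₁) = (1, 2) − 0.01·(-6, 2) = (1.06, 1.98)
(s₂, t₂) = (1.06, 1.98) − 0.01·(-5.511136, 1.7128) = (1.11511136, 1.962872)

(1.11511136, 1.962872)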